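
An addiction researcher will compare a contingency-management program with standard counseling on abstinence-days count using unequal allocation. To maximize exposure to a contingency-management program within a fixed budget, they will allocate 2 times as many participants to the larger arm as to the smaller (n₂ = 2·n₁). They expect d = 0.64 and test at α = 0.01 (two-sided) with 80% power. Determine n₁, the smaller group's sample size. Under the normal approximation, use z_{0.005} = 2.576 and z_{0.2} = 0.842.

With allocation ratio k = n₂/n₁ = 2, Var(x̄₁−x̄₂) = σ²(1/n₁ + 1/(k·n₁)) = σ²·(k+1)/(k·n₁).
So n₁ = (1 + 1/k)·((z_{α/2} + z_β)/d)² = 1.500 × (3.418/0.64)².
n₁ = 1.500 × 28.52 = 42.8.
Round up: n₁ = 43, giving n₂ = 2 × 43 = 86.

n₁ = 43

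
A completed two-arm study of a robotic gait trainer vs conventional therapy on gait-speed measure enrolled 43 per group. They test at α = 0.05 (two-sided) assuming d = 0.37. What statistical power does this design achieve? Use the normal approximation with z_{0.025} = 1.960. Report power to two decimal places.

power ≈ 0.40

For two equal groups, power = Φ(d·√(n/2) − z_{α/2}).
d·√(n/2) = 0.37 × √(43/2) = 0.37 × 4.637 = 1.716.
z_β = 1.716 − 1.960 = -0.244.
Power = Φ(-0.244) = 0.403.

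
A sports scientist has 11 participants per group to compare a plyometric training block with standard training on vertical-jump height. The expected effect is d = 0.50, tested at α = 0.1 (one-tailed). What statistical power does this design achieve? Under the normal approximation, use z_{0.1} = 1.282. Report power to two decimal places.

power ≈ 0.46

For two equal groups, power = Φ(d·√(n/2) − z_{α}).
d·√(n/2) = 0.50 × √(11/2) = 0.50 × 2.345 = 1.173.
z_β = 1.173 − 1.282 = -0.109.
Power = Φ(-0.109) = 0.456.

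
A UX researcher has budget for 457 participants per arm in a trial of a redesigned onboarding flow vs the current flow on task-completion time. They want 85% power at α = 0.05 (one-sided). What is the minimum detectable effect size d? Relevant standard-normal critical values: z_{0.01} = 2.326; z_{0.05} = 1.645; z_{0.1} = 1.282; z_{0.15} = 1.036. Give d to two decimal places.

d_min ≈ 0.18

For two independent groups of n = 457 each: d_min = (z_{α} + z_β)·√(2/n).
z-sum = 1.645 + 1.036 = 2.681.
d_min = 2.681 × √(2/457) = 2.681 × 0.0662 = 0.177.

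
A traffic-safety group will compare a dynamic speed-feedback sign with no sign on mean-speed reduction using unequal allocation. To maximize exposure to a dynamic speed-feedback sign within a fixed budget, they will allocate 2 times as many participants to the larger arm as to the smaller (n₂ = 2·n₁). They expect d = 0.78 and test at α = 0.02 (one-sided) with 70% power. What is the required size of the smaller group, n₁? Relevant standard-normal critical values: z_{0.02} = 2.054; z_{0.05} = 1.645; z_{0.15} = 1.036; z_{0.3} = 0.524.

n₁ = 17

With allocation ratio k = n₂/n₁ = 2, Var(x̄₁−x̄₂) = σ²(1/n₁ + 1/(k·n₁)) = σ²·(k+1)/(k·n₁).
So n₁ = (1 + 1/k)·((z_{α} + z_β)/d)² = 1.500 × (2.578/0.78)².
n₁ = 1.500 × 10.92 = 16.4.
Round up: n₁ = 17, giving n₂ = 2 × 17 = 34.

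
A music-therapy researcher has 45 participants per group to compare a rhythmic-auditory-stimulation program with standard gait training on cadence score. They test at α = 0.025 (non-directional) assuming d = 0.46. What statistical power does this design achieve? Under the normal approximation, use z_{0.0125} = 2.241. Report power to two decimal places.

power ≈ 0.48

For two equal groups, power = Φ(d·√(n/2) − z_{α/2}).
d·√(n/2) = 0.46 × √(45/2) = 0.46 × 4.743 = 2.182.
z_β = 2.182 − 2.241 = -0.059.
Power = Φ(-0.059) = 0.476.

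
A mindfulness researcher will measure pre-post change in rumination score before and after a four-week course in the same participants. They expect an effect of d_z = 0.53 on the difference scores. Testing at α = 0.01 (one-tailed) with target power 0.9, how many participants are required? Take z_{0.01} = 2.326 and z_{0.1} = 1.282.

n = 47 pairs

For a paired (one-sample on differences) test: n = ((z_{α} + z_β) / d)².
z_{α} + z_β = 2.326 + 1.282 = 3.608.
n = (3.608 / 0.53)² = 6.808² = 46.34.
Round up.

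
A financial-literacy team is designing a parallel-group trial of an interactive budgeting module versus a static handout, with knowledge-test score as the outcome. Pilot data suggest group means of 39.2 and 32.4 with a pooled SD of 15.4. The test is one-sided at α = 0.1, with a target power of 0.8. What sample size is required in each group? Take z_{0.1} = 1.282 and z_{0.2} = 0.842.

n = 47 per group

Cohen's d = |M₁ − M₂| / SD_pooled = |39.2 − 32.4| / 15.4 = 6.8 / 15.4 = 0.442.
For two independent groups with equal n: n = 2·((z_{α} + z_β) / d)².
z_{α} + z_β = 1.282 + 0.842 = 2.124.
n = 2 × (2.124 / 0.442)² = 2 × 4.805² = 2 × 23.09 = 46.2.
Round up to the next whole participant.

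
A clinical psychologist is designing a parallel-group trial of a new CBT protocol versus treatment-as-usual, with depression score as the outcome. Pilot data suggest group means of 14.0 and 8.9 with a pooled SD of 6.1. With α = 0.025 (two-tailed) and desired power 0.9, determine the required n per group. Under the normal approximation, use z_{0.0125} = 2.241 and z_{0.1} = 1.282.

Cohen's d = |M₁ − M₂| / SD_pooled = |14.0 − 8.9| / 6.1 = 5.1 / 6.1 = 0.836.
For two independent groups with equal n: n = 2·((z_{α/2} + z_β) / d)².
z_{α/2} + z_β = 2.241 + 1.282 = 3.523.
n = 2 × (3.523 / 0.836)² = 2 × 4.214² = 2 × 17.76 = 35.5.
Round up to the next whole participant.

n = 36 per group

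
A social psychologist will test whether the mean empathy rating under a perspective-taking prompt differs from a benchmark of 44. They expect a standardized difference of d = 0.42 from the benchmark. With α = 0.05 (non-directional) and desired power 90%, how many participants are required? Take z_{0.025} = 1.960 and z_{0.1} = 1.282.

n = 60

For a one-sample test: n = ((z_{α/2} + z_β) / d)².
z_{α/2} + z_β = 1.960 + 1.282 = 3.242.
n = (3.242 / 0.42)² = 7.719² = 59.58.
Round up.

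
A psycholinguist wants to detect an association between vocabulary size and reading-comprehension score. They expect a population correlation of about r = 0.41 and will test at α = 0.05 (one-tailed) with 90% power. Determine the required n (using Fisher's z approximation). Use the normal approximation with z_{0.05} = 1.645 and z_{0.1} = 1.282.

n = 49

Fisher's z: C = ½·ln((1+r)/(1−r)) = ½·ln(2.3898) = 0.4356.
n = ((z_{α} + z_β)/C)² + 3.
(1.645 + 1.282) / 0.4356 = 2.927 / 0.4356 = 6.719.
n = 6.719² + 3 = 45.15 + 3 = 48.2.
Round up.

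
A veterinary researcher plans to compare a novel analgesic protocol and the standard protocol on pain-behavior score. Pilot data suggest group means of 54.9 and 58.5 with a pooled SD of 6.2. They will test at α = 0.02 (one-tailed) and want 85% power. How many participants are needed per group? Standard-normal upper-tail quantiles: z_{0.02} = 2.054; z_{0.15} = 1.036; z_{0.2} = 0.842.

n = 57 per group

Cohen's d = |M₁ − M₂| / SD_pooled = |54.9 − 58.5| / 6.2 = 3.6 / 6.2 = 0.581.
For two independent groups with equal n: n = 2·((z_{α} + z_β) / d)².
z_{α} + z_β = 2.054 + 1.036 = 3.090.
n = 2 × (3.090 / 0.581)² = 2 × 5.318² = 2 × 28.29 = 56.6.
Round up to the next whole participant.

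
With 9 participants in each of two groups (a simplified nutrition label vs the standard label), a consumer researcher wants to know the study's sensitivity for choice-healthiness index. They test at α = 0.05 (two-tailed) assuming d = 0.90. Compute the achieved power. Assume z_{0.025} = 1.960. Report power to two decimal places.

power ≈ 0.48

For two equal groups, power = Φ(d·√(n/2) − z_{α/2}).
d·√(n/2) = 0.90 × √(9/2) = 0.90 × 2.121 = 1.909.
z_β = 1.909 − 1.960 = -0.051.
Power = Φ(-0.051) = 0.480.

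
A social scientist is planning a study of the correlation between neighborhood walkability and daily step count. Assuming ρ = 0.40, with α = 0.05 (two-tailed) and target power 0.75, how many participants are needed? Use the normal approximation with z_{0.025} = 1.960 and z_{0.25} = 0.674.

Fisher's z: C = ½·ln((1+r)/(1−r)) = ½·ln(2.3333) = 0.4236.
n = ((z_{α/2} + z_β)/C)² + 3.
(1.960 + 0.674) / 0.4236 = 2.634 / 0.4236 = 6.218.
n = 6.218² + 3 = 38.67 + 3 = 41.7.
Round up.

n = 42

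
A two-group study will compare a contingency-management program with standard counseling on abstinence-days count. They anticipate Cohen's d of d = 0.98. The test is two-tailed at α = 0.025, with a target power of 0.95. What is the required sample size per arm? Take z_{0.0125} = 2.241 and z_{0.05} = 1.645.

For two independent groups with equal n: n = 2·((z_{α/2} + z_β) / d)².
z_{α/2} + z_β = 2.241 + 1.645 = 3.886.
n = 2 × (3.886 / 0.98)² = 2 × 3.965² = 2 × 15.72 = 31.4.
Round up to the next whole participant.

n = 32 per group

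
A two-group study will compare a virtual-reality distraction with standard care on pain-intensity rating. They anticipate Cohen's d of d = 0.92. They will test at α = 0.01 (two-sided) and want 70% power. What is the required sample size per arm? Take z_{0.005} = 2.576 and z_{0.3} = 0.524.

n = 23 per group

For two independent groups with equal n: n = 2·((z_{α/2} + z_β) / d)².
z_{α/2} + z_β = 2.576 + 0.524 = 3.100.
n = 2 × (3.100 / 0.92)² = 2 × 3.370² = 2 × 11.35 = 22.7.
Round up to the next whole participant.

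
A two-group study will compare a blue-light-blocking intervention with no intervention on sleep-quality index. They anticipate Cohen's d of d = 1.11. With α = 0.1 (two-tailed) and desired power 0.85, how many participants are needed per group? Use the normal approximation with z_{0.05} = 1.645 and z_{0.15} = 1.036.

n = 12 per group

For two independent groups with equal n: n = 2·((z_{α/2} + z_β) / d)².
z_{α/2} + z_β = 1.645 + 1.036 = 2.681.
n = 2 × (2.681 / 1.11)² = 2 × 2.415² = 2 × 5.83 = 11.7.
Round up to the next whole participant.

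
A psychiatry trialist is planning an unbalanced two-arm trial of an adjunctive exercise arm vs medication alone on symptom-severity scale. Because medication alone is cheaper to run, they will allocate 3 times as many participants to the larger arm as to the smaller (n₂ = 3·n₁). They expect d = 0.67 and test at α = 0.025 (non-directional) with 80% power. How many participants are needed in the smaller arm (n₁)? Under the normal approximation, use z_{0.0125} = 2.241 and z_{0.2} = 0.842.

n₁ = 29

With allocation ratio k = n₂/n₁ = 3, Var(x̄₁−x̄₂) = σ²(1/n₁ + 1/(k·n₁)) = σ²·(k+1)/(k·n₁).
So n₁ = (1 + 1/k)·((z_{α/2} + z_β)/d)² = 1.333 × (3.083/0.67)².
n₁ = 1.333 × 21.17 = 28.2.
Round up: n₁ = 29, giving n₂ = 3 × 29 = 87.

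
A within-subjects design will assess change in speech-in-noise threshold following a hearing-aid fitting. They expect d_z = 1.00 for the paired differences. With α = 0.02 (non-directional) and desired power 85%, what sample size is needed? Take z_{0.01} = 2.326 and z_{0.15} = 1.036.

For a paired (one-sample on differences) test: n = ((z_{α/2} + z_β) / d)².
z_{α/2} + z_β = 2.326 + 1.036 = 3.362.
n = (3.362 / 1.00)² = 3.362² = 11.30.
Round up.

n = 12 pairs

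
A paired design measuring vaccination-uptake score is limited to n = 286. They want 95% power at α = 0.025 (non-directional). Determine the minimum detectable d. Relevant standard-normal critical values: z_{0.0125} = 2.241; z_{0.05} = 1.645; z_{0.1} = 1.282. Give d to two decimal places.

For a single sample (or paired design) of n = 286: d_min = (z_{α/2} + z_β)/√n.
z-sum = 2.241 + 1.645 = 3.886.
d_min = 3.886 / √286 = 3.886 / 16.912 = 0.230.

d_min ≈ 0.23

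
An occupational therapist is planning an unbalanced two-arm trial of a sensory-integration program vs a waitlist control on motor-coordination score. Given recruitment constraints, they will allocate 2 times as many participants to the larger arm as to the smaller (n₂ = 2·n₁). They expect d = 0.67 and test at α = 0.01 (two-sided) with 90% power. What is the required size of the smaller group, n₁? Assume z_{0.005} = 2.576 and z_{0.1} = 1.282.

With allocation ratio k = n₂/n₁ = 2, Var(x̄₁−x̄₂) = σ²(1/n₁ + 1/(k·n₁)) = σ²·(k+1)/(k·n₁).
So n₁ = (1 + 1/k)·((z_{α/2} + z_β)/d)² = 1.500 × (3.858/0.67)².
n₁ = 1.500 × 33.16 = 49.7.
Round up: n₁ = 50, giving n₂ = 2 × 50 = 100.

n₁ = 50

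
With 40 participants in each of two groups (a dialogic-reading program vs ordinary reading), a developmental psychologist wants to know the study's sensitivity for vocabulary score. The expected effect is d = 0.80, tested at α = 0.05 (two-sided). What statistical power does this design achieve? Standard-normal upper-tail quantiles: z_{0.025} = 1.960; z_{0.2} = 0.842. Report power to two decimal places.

For two equal groups, power = Φ(d·√(n/2) − z_{α/2}).
d·√(n/2) = 0.80 × √(40/2) = 0.80 × 4.472 = 3.578.
z_β = 3.578 − 1.960 = 1.618.
Power = Φ(1.618) = 0.947.

power ≈ 0.95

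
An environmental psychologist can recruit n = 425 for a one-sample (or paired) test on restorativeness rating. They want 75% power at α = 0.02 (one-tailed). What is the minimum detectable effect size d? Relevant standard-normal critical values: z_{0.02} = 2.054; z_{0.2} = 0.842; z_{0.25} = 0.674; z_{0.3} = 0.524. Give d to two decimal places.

For a single sample (or paired design) of n = 425: d_min = (z_{α} + z_β)/√n.
z-sum = 2.054 + 0.674 = 2.728.
d_min = 2.728 / √425 = 2.728 / 20.616 = 0.132.

d_min ≈ 0.13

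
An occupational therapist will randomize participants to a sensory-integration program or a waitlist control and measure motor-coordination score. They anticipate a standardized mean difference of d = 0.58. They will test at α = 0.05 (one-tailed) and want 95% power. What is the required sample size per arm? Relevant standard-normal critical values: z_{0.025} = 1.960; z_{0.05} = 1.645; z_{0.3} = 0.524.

For two independent groups with equal n: n = 2·((z_{α} + z_β) / d)².
z_{α} + z_β = 1.645 + 1.645 = 3.290.
n = 2 × (3.290 / 0.58)² = 2 × 5.672² = 2 × 32.18 = 64.4.
Round up to the next whole participant.

n = 65 per group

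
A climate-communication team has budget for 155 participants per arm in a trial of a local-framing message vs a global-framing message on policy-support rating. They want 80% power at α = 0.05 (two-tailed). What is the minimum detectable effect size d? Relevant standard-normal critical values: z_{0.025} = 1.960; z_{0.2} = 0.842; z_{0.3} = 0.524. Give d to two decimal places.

For two independent groups of n = 155 each: d_min = (z_{α/2} + z_β)·√(2/n).
z-sum = 1.960 + 0.842 = 2.802.
d_min = 2.802 × √(2/155) = 2.802 × 0.1136 = 0.318.

d_min ≈ 0.32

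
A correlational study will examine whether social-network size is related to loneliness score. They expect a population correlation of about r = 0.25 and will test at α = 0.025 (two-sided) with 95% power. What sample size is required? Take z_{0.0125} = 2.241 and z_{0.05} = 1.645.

Fisher's z: C = ½·ln((1+r)/(1−r)) = ½·ln(1.6667) = 0.2554.
n = ((z_{α/2} + z_β)/C)² + 3.
(2.241 + 1.645) / 0.2554 = 3.886 / 0.2554 = 15.215.
n = 15.215² + 3 = 231.51 + 3 = 234.5.
Round up.

n = 235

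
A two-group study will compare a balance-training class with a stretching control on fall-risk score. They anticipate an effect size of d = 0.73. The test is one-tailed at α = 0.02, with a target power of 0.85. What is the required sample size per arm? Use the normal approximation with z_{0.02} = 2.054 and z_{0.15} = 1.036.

For two independent groups with equal n: n = 2·((z_{α} + z_β) / d)².
z_{α} + z_β = 2.054 + 1.036 = 3.090.
n = 2 × (3.090 / 0.73)² = 2 × 4.233² = 2 × 17.92 = 35.8.
Round up to the next whole participant.

n = 36 per group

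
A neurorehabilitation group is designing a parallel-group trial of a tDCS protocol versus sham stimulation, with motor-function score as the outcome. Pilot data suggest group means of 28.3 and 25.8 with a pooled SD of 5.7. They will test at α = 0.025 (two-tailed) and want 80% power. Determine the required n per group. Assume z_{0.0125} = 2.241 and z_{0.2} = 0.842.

Cohen's d = |M₁ − M₂| / SD_pooled = |28.3 − 25.8| / 5.7 = 2.5 / 5.7 = 0.439.
For two independent groups with equal n: n = 2·((z_{α/2} + z_β) / d)².
z_{α/2} + z_β = 2.241 + 0.842 = 3.083.
n = 2 × (3.083 / 0.439)² = 2 × 7.023² = 2 × 49.32 = 98.6.
Round up to the next whole participant.

n = 99 per group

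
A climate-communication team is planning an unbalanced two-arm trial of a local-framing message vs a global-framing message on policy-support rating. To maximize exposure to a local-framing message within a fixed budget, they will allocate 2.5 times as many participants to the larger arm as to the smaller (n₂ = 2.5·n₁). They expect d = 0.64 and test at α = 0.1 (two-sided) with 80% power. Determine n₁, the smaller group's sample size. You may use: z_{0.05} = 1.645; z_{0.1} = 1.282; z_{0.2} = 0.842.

With allocation ratio k = n₂/n₁ = 2.5, Var(x̄₁−x̄₂) = σ²(1/n₁ + 1/(k·n₁)) = σ²·(k+1)/(k·n₁).
So n₁ = (1 + 1/k)·((z_{α/2} + z_β)/d)² = 1.400 × (2.487/0.64)².
n₁ = 1.400 × 15.10 = 21.1.
Round up: n₁ = 22, giving n₂ = 2.5 × 22 = 55.

n₁ = 22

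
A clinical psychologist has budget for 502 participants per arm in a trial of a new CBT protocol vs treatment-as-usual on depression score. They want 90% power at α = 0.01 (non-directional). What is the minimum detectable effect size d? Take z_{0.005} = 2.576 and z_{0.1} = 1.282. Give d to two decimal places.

d_min ≈ 0.24

For two independent groups of n = 502 each: d_min = (z_{α/2} + z_β)·√(2/n).
z-sum = 2.576 + 1.282 = 3.858.
d_min = 3.858 × √(2/502) = 3.858 × 0.0631 = 0.244.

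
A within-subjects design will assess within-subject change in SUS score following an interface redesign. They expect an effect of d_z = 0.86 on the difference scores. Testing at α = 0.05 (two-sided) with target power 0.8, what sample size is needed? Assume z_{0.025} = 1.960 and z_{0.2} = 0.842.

n = 11 pairs

For a paired (one-sample on differences) test: n = ((z_{α/2} + z_β) / d)².
z_{α/2} + z_β = 1.960 + 0.842 = 2.802.
n = (2.802 / 0.86)² = 3.258² = 10.62.
Round up.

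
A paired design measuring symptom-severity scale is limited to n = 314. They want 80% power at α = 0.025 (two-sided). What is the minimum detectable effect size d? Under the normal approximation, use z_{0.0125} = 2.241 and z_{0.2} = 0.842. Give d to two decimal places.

d_min ≈ 0.17

For a single sample (or paired design) of n = 314: d_min = (z_{α/2} + z_β)/√n.
z-sum = 2.241 + 0.842 = 3.083.
d_min = 3.083 / √314 = 3.083 / 17.720 = 0.174.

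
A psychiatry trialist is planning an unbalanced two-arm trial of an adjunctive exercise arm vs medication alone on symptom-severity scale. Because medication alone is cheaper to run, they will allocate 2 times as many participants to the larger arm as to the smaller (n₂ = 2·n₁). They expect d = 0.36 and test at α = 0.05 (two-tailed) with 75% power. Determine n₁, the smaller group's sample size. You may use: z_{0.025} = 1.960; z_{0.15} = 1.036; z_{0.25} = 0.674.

With allocation ratio k = n₂/n₁ = 2, Var(x̄₁−x̄₂) = σ²(1/n₁ + 1/(k·n₁)) = σ²·(k+1)/(k·n₁).
So n₁ = (1 + 1/k)·((z_{α/2} + z_β)/d)² = 1.500 × (2.634/0.36)².
n₁ = 1.500 × 53.53 = 80.3.
Round up: n₁ = 81, giving n₂ = 2 × 81 = 162.

n₁ = 81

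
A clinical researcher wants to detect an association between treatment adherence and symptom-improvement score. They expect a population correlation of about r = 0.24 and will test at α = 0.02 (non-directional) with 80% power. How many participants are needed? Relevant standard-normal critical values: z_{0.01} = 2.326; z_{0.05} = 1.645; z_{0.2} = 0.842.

Fisher's z: C = ½·ln((1+r)/(1−r)) = ½·ln(1.6316) = 0.2448.
n = ((z_{α/2} + z_β)/C)² + 3.
(2.326 + 0.842) / 0.2448 = 3.168 / 0.2448 = 12.941.
n = 12.941² + 3 = 167.47 + 3 = 170.5.
Round up.

n = 171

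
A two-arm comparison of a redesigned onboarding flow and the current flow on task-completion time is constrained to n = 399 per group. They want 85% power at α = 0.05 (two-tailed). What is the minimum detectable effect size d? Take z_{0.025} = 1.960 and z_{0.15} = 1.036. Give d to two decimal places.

d_min ≈ 0.21

For two independent groups of n = 399 each: d_min = (z_{α/2} + z_β)·√(2/n).
z-sum = 1.960 + 1.036 = 2.996.
d_min = 2.996 × √(2/399) = 2.996 × 0.0708 = 0.212.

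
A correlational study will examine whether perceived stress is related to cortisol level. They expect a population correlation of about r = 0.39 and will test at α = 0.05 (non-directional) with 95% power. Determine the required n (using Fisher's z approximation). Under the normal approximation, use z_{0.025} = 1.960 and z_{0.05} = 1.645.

n = 80

Fisher's z: C = ½·ln((1+r)/(1−r)) = ½·ln(2.2787) = 0.4118.
n = ((z_{α/2} + z_β)/C)² + 3.
(1.960 + 1.645) / 0.4118 = 3.605 / 0.4118 = 8.754.
n = 8.754² + 3 = 76.64 + 3 = 79.6.
Round up.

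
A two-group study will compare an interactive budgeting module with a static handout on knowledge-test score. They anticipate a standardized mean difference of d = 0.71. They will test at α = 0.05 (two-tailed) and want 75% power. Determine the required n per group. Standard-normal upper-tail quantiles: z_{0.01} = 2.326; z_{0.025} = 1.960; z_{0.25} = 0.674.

n = 28 per group

For two independent groups with equal n: n = 2·((z_{α/2} + z_β) / d)².
z_{α/2} + z_β = 1.960 + 0.674 = 2.634.
n = 2 × (2.634 / 0.71)² = 2 × 3.710² = 2 × 13.76 = 27.5.
Round up to the next whole participant.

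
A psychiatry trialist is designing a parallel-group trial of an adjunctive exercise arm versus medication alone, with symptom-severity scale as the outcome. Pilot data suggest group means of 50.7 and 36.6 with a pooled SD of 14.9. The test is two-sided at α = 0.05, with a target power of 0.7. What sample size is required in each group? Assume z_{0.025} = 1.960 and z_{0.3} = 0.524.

Cohen's d = |M₁ − M₂| / SD_pooled = |50.7 − 36.6| / 14.9 = 14.1 / 14.9 = 0.946.
For two independent groups with equal n: n = 2·((z_{α/2} + z_β) / d)².
z_{α/2} + z_β = 1.960 + 0.524 = 2.484.
n = 2 × (2.484 / 0.946)² = 2 × 2.626² = 2 × 6.89 = 13.8.
Round up to the next whole participant.

n = 14 per group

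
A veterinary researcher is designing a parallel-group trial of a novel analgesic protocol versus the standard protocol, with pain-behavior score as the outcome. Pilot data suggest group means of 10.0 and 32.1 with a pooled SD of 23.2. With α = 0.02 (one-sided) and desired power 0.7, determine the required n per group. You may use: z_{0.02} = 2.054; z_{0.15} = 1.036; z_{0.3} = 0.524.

Cohen's d = |M₁ − M₂| / SD_pooled = |10.0 − 32.1| / 23.2 = 22.1 / 23.2 = 0.953.
For two independent groups with equal n: n = 2·((z_{α} + z_β) / d)².
z_{α} + z_β = 2.054 + 0.524 = 2.578.
n = 2 × (2.578 / 0.953)² = 2 × 2.705² = 2 × 7.32 = 14.6.
Round up to the next whole participant.

n = 15 per group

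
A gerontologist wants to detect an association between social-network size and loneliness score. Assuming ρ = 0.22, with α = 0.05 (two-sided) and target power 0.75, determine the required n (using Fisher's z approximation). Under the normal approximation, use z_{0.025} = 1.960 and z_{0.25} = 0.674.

n = 142

Fisher's z: C = ½·ln((1+r)/(1−r)) = ½·ln(1.5641) = 0.2237.
n = ((z_{α/2} + z_β)/C)² + 3.
(1.960 + 0.674) / 0.2237 = 2.634 / 0.2237 = 11.775.
n = 11.775² + 3 = 138.64 + 3 = 141.6.
Round up.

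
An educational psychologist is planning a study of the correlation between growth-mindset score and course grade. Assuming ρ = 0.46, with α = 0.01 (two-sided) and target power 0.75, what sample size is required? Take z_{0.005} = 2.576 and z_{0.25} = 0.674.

Fisher's z: C = ½·ln((1+r)/(1−r)) = ½·ln(2.7037) = 0.4973.
n = ((z_{α/2} + z_β)/C)² + 3.
(2.576 + 0.674) / 0.4973 = 3.250 / 0.4973 = 6.535.
n = 6.535² + 3 = 42.71 + 3 = 45.7.
Round up.

n = 46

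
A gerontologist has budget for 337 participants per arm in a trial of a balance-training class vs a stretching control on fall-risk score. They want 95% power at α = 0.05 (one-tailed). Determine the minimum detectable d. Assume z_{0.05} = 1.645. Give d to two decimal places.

For two independent groups of n = 337 each: d_min = (z_{α} + z_β)·√(2/n).
z-sum = 1.645 + 1.645 = 3.290.
d_min = 3.290 × √(2/337) = 3.290 × 0.0770 = 0.253.

d_min ≈ 0.25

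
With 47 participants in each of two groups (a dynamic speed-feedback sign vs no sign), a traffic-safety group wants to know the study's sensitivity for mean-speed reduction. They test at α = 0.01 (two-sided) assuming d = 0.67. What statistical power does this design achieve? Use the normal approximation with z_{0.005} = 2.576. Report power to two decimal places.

power ≈ 0.75

For two equal groups, power = Φ(d·√(n/2) − z_{α/2}).
d·√(n/2) = 0.67 × √(47/2) = 0.67 × 4.848 = 3.248.
z_β = 3.248 − 2.576 = 0.672.
Power = Φ(0.672) = 0.749.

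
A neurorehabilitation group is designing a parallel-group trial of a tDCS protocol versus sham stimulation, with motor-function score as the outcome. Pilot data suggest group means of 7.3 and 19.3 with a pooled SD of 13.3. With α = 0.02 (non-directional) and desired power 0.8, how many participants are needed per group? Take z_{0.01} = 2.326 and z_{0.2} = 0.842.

n = 25 per group

Cohen's d = |M₁ − M₂| / SD_pooled = |7.3 − 19.3| / 13.3 = 12.0 / 13.3 = 0.902.
For two independent groups with equal n: n = 2·((z_{α/2} + z_β) / d)².
z_{α/2} + z_β = 2.326 + 0.842 = 3.168.
n = 2 × (3.168 / 0.902)² = 2 × 3.512² = 2 × 12.34 = 24.7.
Round up to the next whole participant.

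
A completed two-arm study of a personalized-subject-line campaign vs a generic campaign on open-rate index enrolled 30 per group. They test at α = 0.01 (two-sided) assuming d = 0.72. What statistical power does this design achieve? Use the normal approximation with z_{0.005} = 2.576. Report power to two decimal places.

For two equal groups, power = Φ(d·√(n/2) − z_{α/2}).
d·√(n/2) = 0.72 × √(30/2) = 0.72 × 3.873 = 2.789.
z_β = 2.789 − 2.576 = 0.213.
Power = Φ(0.213) = 0.584.

power ≈ 0.58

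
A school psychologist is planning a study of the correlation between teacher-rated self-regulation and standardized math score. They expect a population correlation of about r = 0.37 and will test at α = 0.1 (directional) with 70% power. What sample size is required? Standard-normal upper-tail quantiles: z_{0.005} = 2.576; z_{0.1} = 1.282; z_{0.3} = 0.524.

Fisher's z: C = ½·ln((1+r)/(1−r)) = ½·ln(2.1746) = 0.3884.
n = ((z_{α} + z_β)/C)² + 3.
(1.282 + 0.524) / 0.3884 = 1.806 / 0.3884 = 4.650.
n = 4.650² + 3 = 21.62 + 3 = 24.6.
Round up.

n = 25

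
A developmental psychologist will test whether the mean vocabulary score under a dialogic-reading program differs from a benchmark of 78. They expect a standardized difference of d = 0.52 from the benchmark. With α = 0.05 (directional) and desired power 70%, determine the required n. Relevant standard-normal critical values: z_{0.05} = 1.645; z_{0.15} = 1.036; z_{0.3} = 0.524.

For a one-sample test: n = ((z_{α} + z_β) / d)².
z_{α} + z_β = 1.645 + 0.524 = 2.169.
n = (2.169 / 0.52)² = 4.171² = 17.40.
Round up.

n = 18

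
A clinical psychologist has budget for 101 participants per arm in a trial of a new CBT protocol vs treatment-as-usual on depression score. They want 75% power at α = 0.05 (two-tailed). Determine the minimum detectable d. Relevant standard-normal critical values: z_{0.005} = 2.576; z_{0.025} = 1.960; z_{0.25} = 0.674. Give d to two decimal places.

For two independent groups of n = 101 each: d_min = (z_{α/2} + z_β)·√(2/n).
z-sum = 1.960 + 0.674 = 2.634.
d_min = 2.634 × √(2/101) = 2.634 × 0.1407 = 0.371.

d_min ≈ 0.37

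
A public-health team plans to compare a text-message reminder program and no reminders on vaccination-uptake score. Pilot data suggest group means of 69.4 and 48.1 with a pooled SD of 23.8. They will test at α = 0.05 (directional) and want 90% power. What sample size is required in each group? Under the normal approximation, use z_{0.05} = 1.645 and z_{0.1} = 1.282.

n = 22 per group

Cohen's d = |M₁ − M₂| / SD_pooled = |69.4 − 48.1| / 23.8 = 21.3 / 23.8 = 0.895.
For two independent groups with equal n: n = 2·((z_{α} + z_β) / d)².
z_{α} + z_β = 1.645 + 1.282 = 2.927.
n = 2 × (2.927 / 0.895)² = 2 × 3.270² = 2 × 10.70 = 21.4.
Round up to the next whole participant.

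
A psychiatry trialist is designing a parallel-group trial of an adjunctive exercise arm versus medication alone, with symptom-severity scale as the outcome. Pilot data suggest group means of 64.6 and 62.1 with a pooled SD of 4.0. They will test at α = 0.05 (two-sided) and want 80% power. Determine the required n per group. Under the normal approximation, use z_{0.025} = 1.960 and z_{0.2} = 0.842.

Cohen's d = |M₁ − M₂| / SD_pooled = |64.6 − 62.1| / 4.0 = 2.5 / 4.0 = 0.625.
For two independent groups with equal n: n = 2·((z_{α/2} + z_β) / d)².
z_{α/2} + z_β = 1.960 + 0.842 = 2.802.
n = 2 × (2.802 / 0.625)² = 2 × 4.483² = 2 × 20.10 = 40.2.
Round up to the next whole participant.

n = 41 per group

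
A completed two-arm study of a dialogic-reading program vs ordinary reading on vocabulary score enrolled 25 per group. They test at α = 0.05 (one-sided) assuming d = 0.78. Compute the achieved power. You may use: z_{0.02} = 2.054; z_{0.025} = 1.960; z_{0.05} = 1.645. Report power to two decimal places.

For two equal groups, power = Φ(d·√(n/2) − z_{α}).
d·√(n/2) = 0.78 × √(25/2) = 0.78 × 3.536 = 2.758.
z_β = 2.758 − 1.645 = 1.113.
Power = Φ(1.113) = 0.867.

power ≈ 0.87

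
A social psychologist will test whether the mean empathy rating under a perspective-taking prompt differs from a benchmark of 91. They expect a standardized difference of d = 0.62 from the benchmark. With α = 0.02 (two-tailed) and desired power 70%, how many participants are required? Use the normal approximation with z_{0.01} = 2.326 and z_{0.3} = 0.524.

n = 22

For a one-sample test: n = ((z_{α/2} + z_β) / d)².
z_{α/2} + z_β = 2.326 + 0.524 = 2.850.
n = (2.850 / 0.62)² = 4.597² = 21.13.
Round up.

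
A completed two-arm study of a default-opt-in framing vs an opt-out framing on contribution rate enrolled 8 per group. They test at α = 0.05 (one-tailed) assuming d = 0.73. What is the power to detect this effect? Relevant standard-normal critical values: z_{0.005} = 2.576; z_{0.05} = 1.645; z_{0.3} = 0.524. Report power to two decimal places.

power ≈ 0.43

For two equal groups, power = Φ(d·√(n/2) − z_{α}).
d·√(n/2) = 0.73 × √(8/2) = 0.73 × 2.000 = 1.460.
z_β = 1.460 − 1.645 = -0.185.
Power = Φ(-0.185) = 0.427.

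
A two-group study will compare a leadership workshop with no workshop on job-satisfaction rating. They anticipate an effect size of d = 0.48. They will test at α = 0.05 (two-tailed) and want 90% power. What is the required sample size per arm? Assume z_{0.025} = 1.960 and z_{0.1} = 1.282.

n = 92 per group

For two independent groups with equal n: n = 2·((z_{α/2} + z_β) / d)².
z_{α/2} + z_β = 1.960 + 1.282 = 3.242.
n = 2 × (3.242 / 0.48)² = 2 × 6.754² = 2 × 45.62 = 91.2.
Round up to the next whole participant.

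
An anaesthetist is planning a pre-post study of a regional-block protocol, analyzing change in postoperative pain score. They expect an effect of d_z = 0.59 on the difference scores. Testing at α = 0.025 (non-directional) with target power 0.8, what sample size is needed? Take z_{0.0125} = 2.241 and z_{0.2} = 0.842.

For a paired (one-sample on differences) test: n = ((z_{α/2} + z_β) / d)².
z_{α/2} + z_β = 2.241 + 0.842 = 3.083.
n = (3.083 / 0.59)² = 5.225² = 27.31.
Round up.

n = 28 pairs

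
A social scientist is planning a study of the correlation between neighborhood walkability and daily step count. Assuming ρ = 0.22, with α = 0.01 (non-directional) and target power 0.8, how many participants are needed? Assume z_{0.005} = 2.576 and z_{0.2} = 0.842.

n = 237

Fisher's z: C = ½·ln((1+r)/(1−r)) = ½·ln(1.5641) = 0.2237.
n = ((z_{α/2} + z_β)/C)² + 3.
(2.576 + 0.842) / 0.2237 = 3.418 / 0.2237 = 15.279.
n = 15.279² + 3 = 233.46 + 3 = 236.5.
Round up.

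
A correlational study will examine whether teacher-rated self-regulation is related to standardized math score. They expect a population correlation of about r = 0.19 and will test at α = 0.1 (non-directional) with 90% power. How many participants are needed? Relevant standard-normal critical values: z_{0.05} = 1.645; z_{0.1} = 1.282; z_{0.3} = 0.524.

n = 235

Fisher's z: C = ½·ln((1+r)/(1−r)) = ½·ln(1.4691) = 0.1923.
n = ((z_{α/2} + z_β)/C)² + 3.
(1.645 + 1.282) / 0.1923 = 2.927 / 0.1923 = 15.221.
n = 15.221² + 3 = 231.68 + 3 = 234.7.
Round up.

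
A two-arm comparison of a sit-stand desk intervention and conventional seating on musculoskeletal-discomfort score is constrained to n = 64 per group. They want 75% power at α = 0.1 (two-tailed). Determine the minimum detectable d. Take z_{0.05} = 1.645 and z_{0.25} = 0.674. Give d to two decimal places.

For two independent groups of n = 64 each: d_min = (z_{α/2} + z_β)·√(2/n).
z-sum = 1.645 + 0.674 = 2.319.
d_min = 2.319 × √(2/64) = 2.319 × 0.1768 = 0.410.

d_min ≈ 0.41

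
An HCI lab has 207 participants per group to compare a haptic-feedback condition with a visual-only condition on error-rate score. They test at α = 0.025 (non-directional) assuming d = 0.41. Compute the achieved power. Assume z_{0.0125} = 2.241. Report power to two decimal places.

power ≈ 0.97

For two equal groups, power = Φ(d·√(n/2) − z_{α/2}).
d·√(n/2) = 0.41 × √(207/2) = 0.41 × 10.173 = 4.171.
z_β = 4.171 − 2.241 = 1.930.
Power = Φ(1.930) = 0.973.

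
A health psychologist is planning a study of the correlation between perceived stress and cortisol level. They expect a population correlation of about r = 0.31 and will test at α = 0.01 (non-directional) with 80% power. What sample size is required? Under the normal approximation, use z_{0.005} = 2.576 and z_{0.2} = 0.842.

Fisher's z: C = ½·ln((1+r)/(1−r)) = ½·ln(1.8986) = 0.3205.
n = ((z_{α/2} + z_β)/C)² + 3.
(2.576 + 0.842) / 0.3205 = 3.418 / 0.3205 = 10.665.
n = 10.665² + 3 = 113.73 + 3 = 116.7.
Round up.

n = 117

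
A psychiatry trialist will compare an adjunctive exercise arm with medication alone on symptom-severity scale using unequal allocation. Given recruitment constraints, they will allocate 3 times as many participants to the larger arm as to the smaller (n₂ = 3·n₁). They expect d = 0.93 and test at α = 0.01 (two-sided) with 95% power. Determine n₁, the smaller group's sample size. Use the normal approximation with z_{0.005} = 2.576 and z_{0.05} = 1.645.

n₁ = 28

With allocation ratio k = n₂/n₁ = 3, Var(x̄₁−x̄₂) = σ²(1/n₁ + 1/(k·n₁)) = σ²·(k+1)/(k·n₁).
So n₁ = (1 + 1/k)·((z_{α/2} + z_β)/d)² = 1.333 × (4.221/0.93)².
n₁ = 1.333 × 20.60 = 27.5.
Round up: n₁ = 28, giving n₂ = 3 × 28 = 84.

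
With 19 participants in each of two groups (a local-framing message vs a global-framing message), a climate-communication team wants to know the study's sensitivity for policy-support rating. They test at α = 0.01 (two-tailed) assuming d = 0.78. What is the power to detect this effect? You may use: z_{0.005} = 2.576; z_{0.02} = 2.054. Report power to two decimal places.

power ≈ 0.43

For two equal groups, power = Φ(d·√(n/2) − z_{α/2}).
d·√(n/2) = 0.78 × √(19/2) = 0.78 × 3.082 = 2.404.
z_β = 2.404 − 2.576 = -0.172.
Power = Φ(-0.172) = 0.432.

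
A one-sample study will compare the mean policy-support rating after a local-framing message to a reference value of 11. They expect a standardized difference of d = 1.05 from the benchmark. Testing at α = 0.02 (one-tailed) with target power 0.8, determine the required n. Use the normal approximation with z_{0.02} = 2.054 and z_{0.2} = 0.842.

For a one-sample test: n = ((z_{α} + z_β) / d)².
z_{α} + z_β = 2.054 + 0.842 = 2.896.
n = (2.896 / 1.05)² = 2.758² = 7.61.
Round up.

n = 8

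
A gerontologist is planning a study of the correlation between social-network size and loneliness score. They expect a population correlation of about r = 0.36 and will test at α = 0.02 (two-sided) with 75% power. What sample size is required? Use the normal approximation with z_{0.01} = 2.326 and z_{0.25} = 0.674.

Fisher's z: C = ½·ln((1+r)/(1−r)) = ½·ln(2.1250) = 0.3769.
n = ((z_{α/2} + z_β)/C)² + 3.
(2.326 + 0.674) / 0.3769 = 3.000 / 0.3769 = 7.960.
n = 7.960² + 3 = 63.36 + 3 = 66.4.
Round up.

n = 67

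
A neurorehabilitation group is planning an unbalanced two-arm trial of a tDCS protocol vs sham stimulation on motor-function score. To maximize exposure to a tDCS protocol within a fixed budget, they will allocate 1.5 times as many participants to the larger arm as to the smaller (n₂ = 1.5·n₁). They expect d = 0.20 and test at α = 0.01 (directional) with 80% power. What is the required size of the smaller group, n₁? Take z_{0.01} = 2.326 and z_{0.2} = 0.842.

With allocation ratio k = n₂/n₁ = 1.5, Var(x̄₁−x̄₂) = σ²(1/n₁ + 1/(k·n₁)) = σ²·(k+1)/(k·n₁).
So n₁ = (1 + 1/k)·((z_{α} + z_β)/d)² = 1.667 × (3.168/0.20)².
n₁ = 1.667 × 250.91 = 418.2.
Round up: n₁ = 419, giving n₂ = ⌈1.5 × 419⌉ = ⌈628.5⌉ = 629.

n₁ = 419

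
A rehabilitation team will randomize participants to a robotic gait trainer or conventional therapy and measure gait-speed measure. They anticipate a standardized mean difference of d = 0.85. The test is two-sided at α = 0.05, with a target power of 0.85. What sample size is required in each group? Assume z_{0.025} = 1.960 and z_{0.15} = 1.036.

n = 25 per group

For two independent groups with equal n: n = 2·((z_{α/2} + z_β) / d)².
z_{α/2} + z_β = 1.960 + 1.036 = 2.996.
n = 2 × (2.996 / 0.85)² = 2 × 3.525² = 2 × 12.42 = 24.8.
Round up to the next whole participant.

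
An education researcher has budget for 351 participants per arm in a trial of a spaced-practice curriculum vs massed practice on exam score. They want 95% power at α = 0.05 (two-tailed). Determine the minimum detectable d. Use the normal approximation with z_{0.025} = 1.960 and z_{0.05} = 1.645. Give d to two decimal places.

For two independent groups of n = 351 each: d_min = (z_{α/2} + z_β)·√(2/n).
z-sum = 1.960 + 1.645 = 3.605.
d_min = 3.605 × √(2/351) = 3.605 × 0.0755 = 0.272.

d_min ≈ 0.27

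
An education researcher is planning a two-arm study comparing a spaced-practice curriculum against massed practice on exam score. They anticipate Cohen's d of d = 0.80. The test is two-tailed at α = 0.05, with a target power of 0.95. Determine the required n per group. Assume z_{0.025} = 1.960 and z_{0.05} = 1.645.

For two independent groups with equal n: n = 2·((z_{α/2} + z_β) / d)².
z_{α/2} + z_β = 1.960 + 1.645 = 3.605.
n = 2 × (3.605 / 0.80)² = 2 × 4.506² = 2 × 20.31 = 40.6.
Round up to the next whole participant.

n = 41 per group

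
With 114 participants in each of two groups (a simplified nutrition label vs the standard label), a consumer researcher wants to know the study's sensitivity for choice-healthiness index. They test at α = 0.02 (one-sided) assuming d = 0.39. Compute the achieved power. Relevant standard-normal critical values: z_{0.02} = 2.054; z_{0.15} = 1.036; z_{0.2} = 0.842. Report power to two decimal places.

For two equal groups, power = Φ(d·√(n/2) − z_{α}).
d·√(n/2) = 0.39 × √(114/2) = 0.39 × 7.550 = 2.944.
z_β = 2.944 − 2.054 = 0.890.
Power = Φ(0.890) = 0.813.

power ≈ 0.81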